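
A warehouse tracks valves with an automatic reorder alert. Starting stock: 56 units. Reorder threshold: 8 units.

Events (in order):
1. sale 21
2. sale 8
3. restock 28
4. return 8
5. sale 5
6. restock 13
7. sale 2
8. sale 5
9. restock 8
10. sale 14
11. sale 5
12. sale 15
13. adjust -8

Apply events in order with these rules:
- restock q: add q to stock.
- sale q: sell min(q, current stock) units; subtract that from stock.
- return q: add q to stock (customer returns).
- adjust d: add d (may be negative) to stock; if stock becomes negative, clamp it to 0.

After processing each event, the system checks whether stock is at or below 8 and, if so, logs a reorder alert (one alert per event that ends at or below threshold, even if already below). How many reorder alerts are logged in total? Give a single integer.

Processing events:
Start: stock = 56
  Event 1 (sale 21): sell min(21,56)=21. stock: 56 - 21 = 35. total_sold = 21
  Event 2 (sale 8): sell min(8,35)=8. stock: 35 - 8 = 27. total_sold = 29
  Event 3 (restock 28): 27 + 28 = 55
  Event 4 (return 8): 55 + 8 = 63
  Event 5 (sale 5): sell min(5,63)=5. stock: 63 - 5 = 58. total_sold = 34
  Event 6 (restock 13): 58 + 13 = 71
  Event 7 (sale 2): sell min(2,71)=2. stock: 71 - 2 = 69. total_sold = 36
  Event 8 (sale 5): sell min(5,69)=5. stock: 69 - 5 = 64. total_sold = 41
  Event 9 (restock 8): 64 + 8 = 72
  Event 10 (sale 14): sell min(14,72)=14. stock: 72 - 14 = 58. total_sold = 55
  Event 11 (sale 5): sell min(5,58)=5. stock: 58 - 5 = 53. total_sold = 60
  Event 12 (sale 15): sell min(15,53)=15. stock: 53 - 15 = 38. total_sold = 75
  Event 13 (adjust -8): 38 + -8 = 30
Final: stock = 30, total_sold = 75

Checking against threshold 8:
  After event 1: stock=35 > 8
  After event 2: stock=27 > 8
  After event 3: stock=55 > 8
  After event 4: stock=63 > 8
  After event 5: stock=58 > 8
  After event 6: stock=71 > 8
  After event 7: stock=69 > 8
  After event 8: stock=64 > 8
  After event 9: stock=72 > 8
  After event 10: stock=58 > 8
  After event 11: stock=53 > 8
  After event 12: stock=38 > 8
  After event 13: stock=30 > 8
Alert events: []. Count = 0

Answer: 0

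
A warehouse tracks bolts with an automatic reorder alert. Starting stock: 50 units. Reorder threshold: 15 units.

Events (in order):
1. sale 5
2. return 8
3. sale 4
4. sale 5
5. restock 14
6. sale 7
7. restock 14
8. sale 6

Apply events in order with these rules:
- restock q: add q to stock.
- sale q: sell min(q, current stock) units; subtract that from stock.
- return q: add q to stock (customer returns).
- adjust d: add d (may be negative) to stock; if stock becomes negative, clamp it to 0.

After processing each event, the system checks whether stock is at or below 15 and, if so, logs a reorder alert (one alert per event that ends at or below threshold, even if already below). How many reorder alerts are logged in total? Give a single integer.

Answer: 0

Derivation:
Processing events:
Start: stock = 50
  Event 1 (sale 5): sell min(5,50)=5. stock: 50 - 5 = 45. total_sold = 5
  Event 2 (return 8): 45 + 8 = 53
  Event 3 (sale 4): sell min(4,53)=4. stock: 53 - 4 = 49. total_sold = 9
  Event 4 (sale 5): sell min(5,49)=5. stock: 49 - 5 = 44. total_sold = 14
  Event 5 (restock 14): 44 + 14 = 58
  Event 6 (sale 7): sell min(7,58)=7. stock: 58 - 7 = 51. total_sold = 21
  Event 7 (restock 14): 51 + 14 = 65
  Event 8 (sale 6): sell min(6,65)=6. stock: 65 - 6 = 59. total_sold = 27
Final: stock = 59, total_sold = 27

Checking against threshold 15:
  After event 1: stock=45 > 15
  After event 2: stock=53 > 15
  After event 3: stock=49 > 15
  After event 4: stock=44 > 15
  After event 5: stock=58 > 15
  After event 6: stock=51 > 15
  After event 7: stock=65 > 15
  After event 8: stock=59 > 15
Alert events: []. Count = 0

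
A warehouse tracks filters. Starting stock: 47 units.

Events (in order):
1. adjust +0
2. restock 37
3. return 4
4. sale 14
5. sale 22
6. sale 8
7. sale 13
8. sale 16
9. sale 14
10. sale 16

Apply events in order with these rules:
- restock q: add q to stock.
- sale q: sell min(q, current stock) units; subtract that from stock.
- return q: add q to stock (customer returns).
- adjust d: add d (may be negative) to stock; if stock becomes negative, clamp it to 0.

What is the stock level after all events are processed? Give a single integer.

Processing events:
Start: stock = 47
  Event 1 (adjust +0): 47 + 0 = 47
  Event 2 (restock 37): 47 + 37 = 84
  Event 3 (return 4): 84 + 4 = 88
  Event 4 (sale 14): sell min(14,88)=14. stock: 88 - 14 = 74. total_sold = 14
  Event 5 (sale 22): sell min(22,74)=22. stock: 74 - 22 = 52. total_sold = 36
  Event 6 (sale 8): sell min(8,52)=8. stock: 52 - 8 = 44. total_sold = 44
  Event 7 (sale 13): sell min(13,44)=13. stock: 44 - 13 = 31. total_sold = 57
  Event 8 (sale 16): sell min(16,31)=16. stock: 31 - 16 = 15. total_sold = 73
  Event 9 (sale 14): sell min(14,15)=14. stock: 15 - 14 = 1. total_sold = 87
  Event 10 (sale 16): sell min(16,1)=1. stock: 1 - 1 = 0. total_sold = 88
Final: stock = 0, total_sold = 88

Answer: 0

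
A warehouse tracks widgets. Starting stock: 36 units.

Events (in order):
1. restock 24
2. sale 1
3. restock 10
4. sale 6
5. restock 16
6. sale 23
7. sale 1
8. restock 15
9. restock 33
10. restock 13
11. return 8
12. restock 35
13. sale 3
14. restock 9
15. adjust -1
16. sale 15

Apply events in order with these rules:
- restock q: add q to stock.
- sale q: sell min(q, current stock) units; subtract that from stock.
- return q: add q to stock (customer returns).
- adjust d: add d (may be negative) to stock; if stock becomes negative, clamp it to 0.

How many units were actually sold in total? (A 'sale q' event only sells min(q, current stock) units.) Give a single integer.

Processing events:
Start: stock = 36
  Event 1 (restock 24): 36 + 24 = 60
  Event 2 (sale 1): sell min(1,60)=1. stock: 60 - 1 = 59. total_sold = 1
  Event 3 (restock 10): 59 + 10 = 69
  Event 4 (sale 6): sell min(6,69)=6. stock: 69 - 6 = 63. total_sold = 7
  Event 5 (restock 16): 63 + 16 = 79
  Event 6 (sale 23): sell min(23,79)=23. stock: 79 - 23 = 56. total_sold = 30
  Event 7 (sale 1): sell min(1,56)=1. stock: 56 - 1 = 55. total_sold = 31
  Event 8 (restock 15): 55 + 15 = 70
  Event 9 (restock 33): 70 + 33 = 103
  Event 10 (restock 13): 103 + 13 = 116
  Event 11 (return 8): 116 + 8 = 124
  Event 12 (restock 35): 124 + 35 = 159
  Event 13 (sale 3): sell min(3,159)=3. stock: 159 - 3 = 156. total_sold = 34
  Event 14 (restock 9): 156 + 9 = 165
  Event 15 (adjust -1): 165 + -1 = 164
  Event 16 (sale 15): sell min(15,164)=15. stock: 164 - 15 = 149. total_sold = 49
Final: stock = 149, total_sold = 49

Answer: 49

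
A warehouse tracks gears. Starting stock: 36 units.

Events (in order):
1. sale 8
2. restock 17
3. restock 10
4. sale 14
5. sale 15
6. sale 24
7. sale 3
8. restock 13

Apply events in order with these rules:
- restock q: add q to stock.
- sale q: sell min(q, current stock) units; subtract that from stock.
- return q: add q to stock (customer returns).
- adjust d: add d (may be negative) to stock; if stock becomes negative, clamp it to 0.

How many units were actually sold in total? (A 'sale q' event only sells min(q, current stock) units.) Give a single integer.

Answer: 63

Derivation:
Processing events:
Start: stock = 36
  Event 1 (sale 8): sell min(8,36)=8. stock: 36 - 8 = 28. total_sold = 8
  Event 2 (restock 17): 28 + 17 = 45
  Event 3 (restock 10): 45 + 10 = 55
  Event 4 (sale 14): sell min(14,55)=14. stock: 55 - 14 = 41. total_sold = 22
  Event 5 (sale 15): sell min(15,41)=15. stock: 41 - 15 = 26. total_sold = 37
  Event 6 (sale 24): sell min(24,26)=24. stock: 26 - 24 = 2. total_sold = 61
  Event 7 (sale 3): sell min(3,2)=2. stock: 2 - 2 = 0. total_sold = 63
  Event 8 (restock 13): 0 + 13 = 13
Final: stock = 13, total_sold = 63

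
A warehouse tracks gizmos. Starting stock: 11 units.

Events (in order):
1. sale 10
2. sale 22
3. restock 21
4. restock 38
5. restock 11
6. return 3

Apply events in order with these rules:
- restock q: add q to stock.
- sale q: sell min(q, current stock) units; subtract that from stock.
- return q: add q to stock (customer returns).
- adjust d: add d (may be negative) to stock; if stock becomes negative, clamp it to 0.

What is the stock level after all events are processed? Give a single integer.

Processing events:
Start: stock = 11
  Event 1 (sale 10): sell min(10,11)=10. stock: 11 - 10 = 1. total_sold = 10
  Event 2 (sale 22): sell min(22,1)=1. stock: 1 - 1 = 0. total_sold = 11
  Event 3 (restock 21): 0 + 21 = 21
  Event 4 (restock 38): 21 + 38 = 59
  Event 5 (restock 11): 59 + 11 = 70
  Event 6 (return 3): 70 + 3 = 73
Final: stock = 73, total_sold = 11

Answer: 73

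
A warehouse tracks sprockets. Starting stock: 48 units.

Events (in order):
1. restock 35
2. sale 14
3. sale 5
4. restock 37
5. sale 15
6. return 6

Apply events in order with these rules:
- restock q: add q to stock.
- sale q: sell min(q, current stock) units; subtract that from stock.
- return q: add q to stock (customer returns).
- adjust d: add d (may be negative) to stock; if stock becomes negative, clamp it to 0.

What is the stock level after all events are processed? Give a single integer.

Processing events:
Start: stock = 48
  Event 1 (restock 35): 48 + 35 = 83
  Event 2 (sale 14): sell min(14,83)=14. stock: 83 - 14 = 69. total_sold = 14
  Event 3 (sale 5): sell min(5,69)=5. stock: 69 - 5 = 64. total_sold = 19
  Event 4 (restock 37): 64 + 37 = 101
  Event 5 (sale 15): sell min(15,101)=15. stock: 101 - 15 = 86. total_sold = 34
  Event 6 (return 6): 86 + 6 = 92
Final: stock = 92, total_sold = 34

Answer: 92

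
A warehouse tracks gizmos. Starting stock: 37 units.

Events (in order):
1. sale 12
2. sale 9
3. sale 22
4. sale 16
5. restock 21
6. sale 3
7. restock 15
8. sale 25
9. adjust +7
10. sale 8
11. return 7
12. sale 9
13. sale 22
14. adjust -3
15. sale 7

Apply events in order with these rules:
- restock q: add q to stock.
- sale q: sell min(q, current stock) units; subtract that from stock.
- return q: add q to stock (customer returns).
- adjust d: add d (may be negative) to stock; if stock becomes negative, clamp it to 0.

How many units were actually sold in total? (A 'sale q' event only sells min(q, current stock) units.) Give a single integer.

Answer: 87

Derivation:
Processing events:
Start: stock = 37
  Event 1 (sale 12): sell min(12,37)=12. stock: 37 - 12 = 25. total_sold = 12
  Event 2 (sale 9): sell min(9,25)=9. stock: 25 - 9 = 16. total_sold = 21
  Event 3 (sale 22): sell min(22,16)=16. stock: 16 - 16 = 0. total_sold = 37
  Event 4 (sale 16): sell min(16,0)=0. stock: 0 - 0 = 0. total_sold = 37
  Event 5 (restock 21): 0 + 21 = 21
  Event 6 (sale 3): sell min(3,21)=3. stock: 21 - 3 = 18. total_sold = 40
  Event 7 (restock 15): 18 + 15 = 33
  Event 8 (sale 25): sell min(25,33)=25. stock: 33 - 25 = 8. total_sold = 65
  Event 9 (adjust +7): 8 + 7 = 15
  Event 10 (sale 8): sell min(8,15)=8. stock: 15 - 8 = 7. total_sold = 73
  Event 11 (return 7): 7 + 7 = 14
  Event 12 (sale 9): sell min(9,14)=9. stock: 14 - 9 = 5. total_sold = 82
  Event 13 (sale 22): sell min(22,5)=5. stock: 5 - 5 = 0. total_sold = 87
  Event 14 (adjust -3): 0 + -3 = 0 (clamped to 0)
  Event 15 (sale 7): sell min(7,0)=0. stock: 0 - 0 = 0. total_sold = 87
Final: stock = 0, total_sold = 87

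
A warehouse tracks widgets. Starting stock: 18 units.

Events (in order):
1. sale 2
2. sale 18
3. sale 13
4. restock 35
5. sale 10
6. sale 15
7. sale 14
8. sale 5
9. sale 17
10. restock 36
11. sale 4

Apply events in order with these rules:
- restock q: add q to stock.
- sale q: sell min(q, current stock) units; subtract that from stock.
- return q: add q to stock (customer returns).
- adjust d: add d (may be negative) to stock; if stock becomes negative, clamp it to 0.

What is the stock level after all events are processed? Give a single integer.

Processing events:
Start: stock = 18
  Event 1 (sale 2): sell min(2,18)=2. stock: 18 - 2 = 16. total_sold = 2
  Event 2 (sale 18): sell min(18,16)=16. stock: 16 - 16 = 0. total_sold = 18
  Event 3 (sale 13): sell min(13,0)=0. stock: 0 - 0 = 0. total_sold = 18
  Event 4 (restock 35): 0 + 35 = 35
  Event 5 (sale 10): sell min(10,35)=10. stock: 35 - 10 = 25. total_sold = 28
  Event 6 (sale 15): sell min(15,25)=15. stock: 25 - 15 = 10. total_sold = 43
  Event 7 (sale 14): sell min(14,10)=10. stock: 10 - 10 = 0. total_sold = 53
  Event 8 (sale 5): sell min(5,0)=0. stock: 0 - 0 = 0. total_sold = 53
  Event 9 (sale 17): sell min(17,0)=0. stock: 0 - 0 = 0. total_sold = 53
  Event 10 (restock 36): 0 + 36 = 36
  Event 11 (sale 4): sell min(4,36)=4. stock: 36 - 4 = 32. total_sold = 57
Final: stock = 32, total_sold = 57

Answer: 32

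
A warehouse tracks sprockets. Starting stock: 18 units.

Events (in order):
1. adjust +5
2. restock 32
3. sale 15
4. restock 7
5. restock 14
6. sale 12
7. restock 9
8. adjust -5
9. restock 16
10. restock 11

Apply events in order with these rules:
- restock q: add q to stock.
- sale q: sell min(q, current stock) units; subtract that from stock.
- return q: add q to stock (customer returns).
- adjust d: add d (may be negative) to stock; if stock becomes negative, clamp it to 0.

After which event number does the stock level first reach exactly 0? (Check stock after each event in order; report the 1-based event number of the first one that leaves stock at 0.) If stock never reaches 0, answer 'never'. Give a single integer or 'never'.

Answer: never

Derivation:
Processing events:
Start: stock = 18
  Event 1 (adjust +5): 18 + 5 = 23
  Event 2 (restock 32): 23 + 32 = 55
  Event 3 (sale 15): sell min(15,55)=15. stock: 55 - 15 = 40. total_sold = 15
  Event 4 (restock 7): 40 + 7 = 47
  Event 5 (restock 14): 47 + 14 = 61
  Event 6 (sale 12): sell min(12,61)=12. stock: 61 - 12 = 49. total_sold = 27
  Event 7 (restock 9): 49 + 9 = 58
  Event 8 (adjust -5): 58 + -5 = 53
  Event 9 (restock 16): 53 + 16 = 69
  Event 10 (restock 11): 69 + 11 = 80
Final: stock = 80, total_sold = 27

Stock never reaches 0.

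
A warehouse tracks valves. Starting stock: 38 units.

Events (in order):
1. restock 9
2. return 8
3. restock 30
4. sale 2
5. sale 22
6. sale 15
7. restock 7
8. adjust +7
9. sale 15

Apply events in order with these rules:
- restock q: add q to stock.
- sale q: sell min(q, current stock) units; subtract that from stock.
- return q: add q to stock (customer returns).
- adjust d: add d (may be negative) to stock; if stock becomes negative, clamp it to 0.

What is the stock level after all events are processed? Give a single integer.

Answer: 45

Derivation:
Processing events:
Start: stock = 38
  Event 1 (restock 9): 38 + 9 = 47
  Event 2 (return 8): 47 + 8 = 55
  Event 3 (restock 30): 55 + 30 = 85
  Event 4 (sale 2): sell min(2,85)=2. stock: 85 - 2 = 83. total_sold = 2
  Event 5 (sale 22): sell min(22,83)=22. stock: 83 - 22 = 61. total_sold = 24
  Event 6 (sale 15): sell min(15,61)=15. stock: 61 - 15 = 46. total_sold = 39
  Event 7 (restock 7): 46 + 7 = 53
  Event 8 (adjust +7): 53 + 7 = 60
  Event 9 (sale 15): sell min(15,60)=15. stock: 60 - 15 = 45. total_sold = 54
Final: stock = 45, total_sold = 54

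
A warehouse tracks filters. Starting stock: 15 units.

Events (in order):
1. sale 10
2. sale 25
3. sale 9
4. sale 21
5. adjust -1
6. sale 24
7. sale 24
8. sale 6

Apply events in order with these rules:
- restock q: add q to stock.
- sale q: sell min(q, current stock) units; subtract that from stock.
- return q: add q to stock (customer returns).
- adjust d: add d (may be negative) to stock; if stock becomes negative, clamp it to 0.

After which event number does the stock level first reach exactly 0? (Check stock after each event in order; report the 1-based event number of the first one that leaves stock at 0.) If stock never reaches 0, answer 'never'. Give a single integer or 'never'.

Answer: 2

Derivation:
Processing events:
Start: stock = 15
  Event 1 (sale 10): sell min(10,15)=10. stock: 15 - 10 = 5. total_sold = 10
  Event 2 (sale 25): sell min(25,5)=5. stock: 5 - 5 = 0. total_sold = 15
  Event 3 (sale 9): sell min(9,0)=0. stock: 0 - 0 = 0. total_sold = 15
  Event 4 (sale 21): sell min(21,0)=0. stock: 0 - 0 = 0. total_sold = 15
  Event 5 (adjust -1): 0 + -1 = 0 (clamped to 0)
  Event 6 (sale 24): sell min(24,0)=0. stock: 0 - 0 = 0. total_sold = 15
  Event 7 (sale 24): sell min(24,0)=0. stock: 0 - 0 = 0. total_sold = 15
  Event 8 (sale 6): sell min(6,0)=0. stock: 0 - 0 = 0. total_sold = 15
Final: stock = 0, total_sold = 15

First zero at event 2.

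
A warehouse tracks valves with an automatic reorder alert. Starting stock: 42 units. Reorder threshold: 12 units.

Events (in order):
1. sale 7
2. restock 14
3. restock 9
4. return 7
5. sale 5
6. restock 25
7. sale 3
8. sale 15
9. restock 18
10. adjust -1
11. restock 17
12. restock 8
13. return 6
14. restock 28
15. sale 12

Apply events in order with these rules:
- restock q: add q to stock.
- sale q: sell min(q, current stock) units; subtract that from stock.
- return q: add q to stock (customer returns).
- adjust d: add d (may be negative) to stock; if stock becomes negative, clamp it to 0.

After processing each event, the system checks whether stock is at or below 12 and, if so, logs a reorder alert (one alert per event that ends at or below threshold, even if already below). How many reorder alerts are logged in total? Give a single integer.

Processing events:
Start: stock = 42
  Event 1 (sale 7): sell min(7,42)=7. stock: 42 - 7 = 35. total_sold = 7
  Event 2 (restock 14): 35 + 14 = 49
  Event 3 (restock 9): 49 + 9 = 58
  Event 4 (return 7): 58 + 7 = 65
  Event 5 (sale 5): sell min(5,65)=5. stock: 65 - 5 = 60. total_sold = 12
  Event 6 (restock 25): 60 + 25 = 85
  Event 7 (sale 3): sell min(3,85)=3. stock: 85 - 3 = 82. total_sold = 15
  Event 8 (sale 15): sell min(15,82)=15. stock: 82 - 15 = 67. total_sold = 30
  Event 9 (restock 18): 67 + 18 = 85
  Event 10 (adjust -1): 85 + -1 = 84
  Event 11 (restock 17): 84 + 17 = 101
  Event 12 (restock 8): 101 + 8 = 109
  Event 13 (return 6): 109 + 6 = 115
  Event 14 (restock 28): 115 + 28 = 143
  Event 15 (sale 12): sell min(12,143)=12. stock: 143 - 12 = 131. total_sold = 42
Final: stock = 131, total_sold = 42

Checking against threshold 12:
  After event 1: stock=35 > 12
  After event 2: stock=49 > 12
  After event 3: stock=58 > 12
  After event 4: stock=65 > 12
  After event 5: stock=60 > 12
  After event 6: stock=85 > 12
  After event 7: stock=82 > 12
  After event 8: stock=67 > 12
  After event 9: stock=85 > 12
  After event 10: stock=84 > 12
  After event 11: stock=101 > 12
  After event 12: stock=109 > 12
  After event 13: stock=115 > 12
  After event 14: stock=143 > 12
  After event 15: stock=131 > 12
Alert events: []. Count = 0

Answer: 0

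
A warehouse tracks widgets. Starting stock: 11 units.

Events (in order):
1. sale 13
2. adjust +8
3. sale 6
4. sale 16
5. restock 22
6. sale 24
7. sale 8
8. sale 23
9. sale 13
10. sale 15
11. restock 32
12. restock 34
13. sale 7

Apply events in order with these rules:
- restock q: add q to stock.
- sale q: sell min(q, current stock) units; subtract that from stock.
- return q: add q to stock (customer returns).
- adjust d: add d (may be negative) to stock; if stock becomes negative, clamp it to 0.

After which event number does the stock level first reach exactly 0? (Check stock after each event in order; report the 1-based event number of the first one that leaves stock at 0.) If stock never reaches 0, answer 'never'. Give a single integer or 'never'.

Processing events:
Start: stock = 11
  Event 1 (sale 13): sell min(13,11)=11. stock: 11 - 11 = 0. total_sold = 11
  Event 2 (adjust +8): 0 + 8 = 8
  Event 3 (sale 6): sell min(6,8)=6. stock: 8 - 6 = 2. total_sold = 17
  Event 4 (sale 16): sell min(16,2)=2. stock: 2 - 2 = 0. total_sold = 19
  Event 5 (restock 22): 0 + 22 = 22
  Event 6 (sale 24): sell min(24,22)=22. stock: 22 - 22 = 0. total_sold = 41
  Event 7 (sale 8): sell min(8,0)=0. stock: 0 - 0 = 0. total_sold = 41
  Event 8 (sale 23): sell min(23,0)=0. stock: 0 - 0 = 0. total_sold = 41
  Event 9 (sale 13): sell min(13,0)=0. stock: 0 - 0 = 0. total_sold = 41
  Event 10 (sale 15): sell min(15,0)=0. stock: 0 - 0 = 0. total_sold = 41
  Event 11 (restock 32): 0 + 32 = 32
  Event 12 (restock 34): 32 + 34 = 66
  Event 13 (sale 7): sell min(7,66)=7. stock: 66 - 7 = 59. total_sold = 48
Final: stock = 59, total_sold = 48

First zero at event 1.

Answer: 1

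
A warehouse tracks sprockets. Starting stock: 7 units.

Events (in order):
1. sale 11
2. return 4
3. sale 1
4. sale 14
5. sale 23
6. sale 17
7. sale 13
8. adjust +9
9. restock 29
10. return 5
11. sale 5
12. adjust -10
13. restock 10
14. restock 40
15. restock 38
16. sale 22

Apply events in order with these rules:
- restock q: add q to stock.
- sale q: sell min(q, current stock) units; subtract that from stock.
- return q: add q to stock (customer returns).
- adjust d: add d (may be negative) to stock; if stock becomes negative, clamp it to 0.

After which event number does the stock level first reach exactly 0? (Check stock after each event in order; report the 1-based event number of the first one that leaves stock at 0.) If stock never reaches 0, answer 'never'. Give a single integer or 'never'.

Answer: 1

Derivation:
Processing events:
Start: stock = 7
  Event 1 (sale 11): sell min(11,7)=7. stock: 7 - 7 = 0. total_sold = 7
  Event 2 (return 4): 0 + 4 = 4
  Event 3 (sale 1): sell min(1,4)=1. stock: 4 - 1 = 3. total_sold = 8
  Event 4 (sale 14): sell min(14,3)=3. stock: 3 - 3 = 0. total_sold = 11
  Event 5 (sale 23): sell min(23,0)=0. stock: 0 - 0 = 0. total_sold = 11
  Event 6 (sale 17): sell min(17,0)=0. stock: 0 - 0 = 0. total_sold = 11
  Event 7 (sale 13): sell min(13,0)=0. stock: 0 - 0 = 0. total_sold = 11
  Event 8 (adjust +9): 0 + 9 = 9
  Event 9 (restock 29): 9 + 29 = 38
  Event 10 (return 5): 38 + 5 = 43
  Event 11 (sale 5): sell min(5,43)=5. stock: 43 - 5 = 38. total_sold = 16
  Event 12 (adjust -10): 38 + -10 = 28
  Event 13 (restock 10): 28 + 10 = 38
  Event 14 (restock 40): 38 + 40 = 78
  Event 15 (restock 38): 78 + 38 = 116
  Event 16 (sale 22): sell min(22,116)=22. stock: 116 - 22 = 94. total_sold = 38
Final: stock = 94, total_sold = 38

First zero at event 1.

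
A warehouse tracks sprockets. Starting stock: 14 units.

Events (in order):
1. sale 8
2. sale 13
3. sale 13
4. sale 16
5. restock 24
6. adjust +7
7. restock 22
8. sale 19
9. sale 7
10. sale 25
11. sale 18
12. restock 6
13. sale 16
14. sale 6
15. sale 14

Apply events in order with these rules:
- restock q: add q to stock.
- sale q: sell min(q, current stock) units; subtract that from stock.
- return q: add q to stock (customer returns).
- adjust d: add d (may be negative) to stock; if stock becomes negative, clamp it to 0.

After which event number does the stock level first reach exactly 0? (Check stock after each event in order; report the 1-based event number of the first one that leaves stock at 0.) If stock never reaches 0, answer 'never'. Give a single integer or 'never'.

Answer: 2

Derivation:
Processing events:
Start: stock = 14
  Event 1 (sale 8): sell min(8,14)=8. stock: 14 - 8 = 6. total_sold = 8
  Event 2 (sale 13): sell min(13,6)=6. stock: 6 - 6 = 0. total_sold = 14
  Event 3 (sale 13): sell min(13,0)=0. stock: 0 - 0 = 0. total_sold = 14
  Event 4 (sale 16): sell min(16,0)=0. stock: 0 - 0 = 0. total_sold = 14
  Event 5 (restock 24): 0 + 24 = 24
  Event 6 (adjust +7): 24 + 7 = 31
  Event 7 (restock 22): 31 + 22 = 53
  Event 8 (sale 19): sell min(19,53)=19. stock: 53 - 19 = 34. total_sold = 33
  Event 9 (sale 7): sell min(7,34)=7. stock: 34 - 7 = 27. total_sold = 40
  Event 10 (sale 25): sell min(25,27)=25. stock: 27 - 25 = 2. total_sold = 65
  Event 11 (sale 18): sell min(18,2)=2. stock: 2 - 2 = 0. total_sold = 67
  Event 12 (restock 6): 0 + 6 = 6
  Event 13 (sale 16): sell min(16,6)=6. stock: 6 - 6 = 0. total_sold = 73
  Event 14 (sale 6): sell min(6,0)=0. stock: 0 - 0 = 0. total_sold = 73
  Event 15 (sale 14): sell min(14,0)=0. stock: 0 - 0 = 0. total_sold = 73
Final: stock = 0, total_sold = 73

First zero at event 2.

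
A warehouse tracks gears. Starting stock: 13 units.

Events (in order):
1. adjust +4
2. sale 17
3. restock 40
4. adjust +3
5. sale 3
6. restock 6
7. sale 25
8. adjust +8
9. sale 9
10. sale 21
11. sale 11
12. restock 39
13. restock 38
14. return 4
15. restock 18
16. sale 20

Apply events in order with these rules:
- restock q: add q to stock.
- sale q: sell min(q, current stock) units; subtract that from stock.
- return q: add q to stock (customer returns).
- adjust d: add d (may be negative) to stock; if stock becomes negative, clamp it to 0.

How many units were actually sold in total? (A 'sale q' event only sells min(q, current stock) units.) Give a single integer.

Answer: 94

Derivation:
Processing events:
Start: stock = 13
  Event 1 (adjust +4): 13 + 4 = 17
  Event 2 (sale 17): sell min(17,17)=17. stock: 17 - 17 = 0. total_sold = 17
  Event 3 (restock 40): 0 + 40 = 40
  Event 4 (adjust +3): 40 + 3 = 43
  Event 5 (sale 3): sell min(3,43)=3. stock: 43 - 3 = 40. total_sold = 20
  Event 6 (restock 6): 40 + 6 = 46
  Event 7 (sale 25): sell min(25,46)=25. stock: 46 - 25 = 21. total_sold = 45
  Event 8 (adjust +8): 21 + 8 = 29
  Event 9 (sale 9): sell min(9,29)=9. stock: 29 - 9 = 20. total_sold = 54
  Event 10 (sale 21): sell min(21,20)=20. stock: 20 - 20 = 0. total_sold = 74
  Event 11 (sale 11): sell min(11,0)=0. stock: 0 - 0 = 0. total_sold = 74
  Event 12 (restock 39): 0 + 39 = 39
  Event 13 (restock 38): 39 + 38 = 77
  Event 14 (return 4): 77 + 4 = 81
  Event 15 (restock 18): 81 + 18 = 99
  Event 16 (sale 20): sell min(20,99)=20. stock: 99 - 20 = 79. total_sold = 94
Final: stock = 79, total_sold = 94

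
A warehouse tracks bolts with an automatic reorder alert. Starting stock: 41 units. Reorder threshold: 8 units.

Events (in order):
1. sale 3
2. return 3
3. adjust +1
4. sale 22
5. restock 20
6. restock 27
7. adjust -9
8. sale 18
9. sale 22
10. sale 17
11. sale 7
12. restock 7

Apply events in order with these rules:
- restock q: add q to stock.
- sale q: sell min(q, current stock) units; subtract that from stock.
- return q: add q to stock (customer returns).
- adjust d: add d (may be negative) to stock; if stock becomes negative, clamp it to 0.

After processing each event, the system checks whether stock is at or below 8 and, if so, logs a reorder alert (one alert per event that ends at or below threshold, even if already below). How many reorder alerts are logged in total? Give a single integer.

Processing events:
Start: stock = 41
  Event 1 (sale 3): sell min(3,41)=3. stock: 41 - 3 = 38. total_sold = 3
  Event 2 (return 3): 38 + 3 = 41
  Event 3 (adjust +1): 41 + 1 = 42
  Event 4 (sale 22): sell min(22,42)=22. stock: 42 - 22 = 20. total_sold = 25
  Event 5 (restock 20): 20 + 20 = 40
  Event 6 (restock 27): 40 + 27 = 67
  Event 7 (adjust -9): 67 + -9 = 58
  Event 8 (sale 18): sell min(18,58)=18. stock: 58 - 18 = 40. total_sold = 43
  Event 9 (sale 22): sell min(22,40)=22. stock: 40 - 22 = 18. total_sold = 65
  Event 10 (sale 17): sell min(17,18)=17. stock: 18 - 17 = 1. total_sold = 82
  Event 11 (sale 7): sell min(7,1)=1. stock: 1 - 1 = 0. total_sold = 83
  Event 12 (restock 7): 0 + 7 = 7
Final: stock = 7, total_sold = 83

Checking against threshold 8:
  After event 1: stock=38 > 8
  After event 2: stock=41 > 8
  After event 3: stock=42 > 8
  After event 4: stock=20 > 8
  After event 5: stock=40 > 8
  After event 6: stock=67 > 8
  After event 7: stock=58 > 8
  After event 8: stock=40 > 8
  After event 9: stock=18 > 8
  After event 10: stock=1 <= 8 -> ALERT
  After event 11: stock=0 <= 8 -> ALERT
  After event 12: stock=7 <= 8 -> ALERT
Alert events: [10, 11, 12]. Count = 3

Answer: 3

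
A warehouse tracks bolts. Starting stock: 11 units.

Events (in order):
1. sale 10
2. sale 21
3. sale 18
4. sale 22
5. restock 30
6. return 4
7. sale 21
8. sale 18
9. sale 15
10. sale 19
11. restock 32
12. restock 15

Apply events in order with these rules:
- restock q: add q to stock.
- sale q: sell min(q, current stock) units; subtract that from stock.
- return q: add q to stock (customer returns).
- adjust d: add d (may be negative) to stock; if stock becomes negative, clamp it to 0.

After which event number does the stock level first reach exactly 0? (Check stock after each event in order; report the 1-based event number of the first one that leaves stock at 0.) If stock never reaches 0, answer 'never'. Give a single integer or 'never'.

Processing events:
Start: stock = 11
  Event 1 (sale 10): sell min(10,11)=10. stock: 11 - 10 = 1. total_sold = 10
  Event 2 (sale 21): sell min(21,1)=1. stock: 1 - 1 = 0. total_sold = 11
  Event 3 (sale 18): sell min(18,0)=0. stock: 0 - 0 = 0. total_sold = 11
  Event 4 (sale 22): sell min(22,0)=0. stock: 0 - 0 = 0. total_sold = 11
  Event 5 (restock 30): 0 + 30 = 30
  Event 6 (return 4): 30 + 4 = 34
  Event 7 (sale 21): sell min(21,34)=21. stock: 34 - 21 = 13. total_sold = 32
  Event 8 (sale 18): sell min(18,13)=13. stock: 13 - 13 = 0. total_sold = 45
  Event 9 (sale 15): sell min(15,0)=0. stock: 0 - 0 = 0. total_sold = 45
  Event 10 (sale 19): sell min(19,0)=0. stock: 0 - 0 = 0. total_sold = 45
  Event 11 (restock 32): 0 + 32 = 32
  Event 12 (restock 15): 32 + 15 = 47
Final: stock = 47, total_sold = 45

First zero at event 2.

Answer: 2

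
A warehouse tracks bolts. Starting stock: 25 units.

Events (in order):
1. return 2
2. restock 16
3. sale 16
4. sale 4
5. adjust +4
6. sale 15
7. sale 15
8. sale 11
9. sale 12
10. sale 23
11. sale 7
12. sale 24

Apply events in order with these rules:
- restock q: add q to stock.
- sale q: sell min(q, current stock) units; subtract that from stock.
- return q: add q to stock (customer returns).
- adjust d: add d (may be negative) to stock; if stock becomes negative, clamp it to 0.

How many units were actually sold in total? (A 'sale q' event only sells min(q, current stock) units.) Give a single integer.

Answer: 47

Derivation:
Processing events:
Start: stock = 25
  Event 1 (return 2): 25 + 2 = 27
  Event 2 (restock 16): 27 + 16 = 43
  Event 3 (sale 16): sell min(16,43)=16. stock: 43 - 16 = 27. total_sold = 16
  Event 4 (sale 4): sell min(4,27)=4. stock: 27 - 4 = 23. total_sold = 20
  Event 5 (adjust +4): 23 + 4 = 27
  Event 6 (sale 15): sell min(15,27)=15. stock: 27 - 15 = 12. total_sold = 35
  Event 7 (sale 15): sell min(15,12)=12. stock: 12 - 12 = 0. total_sold = 47
  Event 8 (sale 11): sell min(11,0)=0. stock: 0 - 0 = 0. total_sold = 47
  Event 9 (sale 12): sell min(12,0)=0. stock: 0 - 0 = 0. total_sold = 47
  Event 10 (sale 23): sell min(23,0)=0. stock: 0 - 0 = 0. total_sold = 47
  Event 11 (sale 7): sell min(7,0)=0. stock: 0 - 0 = 0. total_sold = 47
  Event 12 (sale 24): sell min(24,0)=0. stock: 0 - 0 = 0. total_sold = 47
Final: stock = 0, total_sold = 47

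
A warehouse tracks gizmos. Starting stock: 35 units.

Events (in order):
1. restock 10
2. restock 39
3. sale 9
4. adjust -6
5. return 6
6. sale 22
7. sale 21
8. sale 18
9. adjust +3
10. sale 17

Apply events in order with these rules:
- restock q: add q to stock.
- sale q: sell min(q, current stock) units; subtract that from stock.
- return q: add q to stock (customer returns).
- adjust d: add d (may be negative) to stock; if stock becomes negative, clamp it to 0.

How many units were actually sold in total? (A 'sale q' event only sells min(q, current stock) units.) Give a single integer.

Processing events:
Start: stock = 35
  Event 1 (restock 10): 35 + 10 = 45
  Event 2 (restock 39): 45 + 39 = 84
  Event 3 (sale 9): sell min(9,84)=9. stock: 84 - 9 = 75. total_sold = 9
  Event 4 (adjust -6): 75 + -6 = 69
  Event 5 (return 6): 69 + 6 = 75
  Event 6 (sale 22): sell min(22,75)=22. stock: 75 - 22 = 53. total_sold = 31
  Event 7 (sale 21): sell min(21,53)=21. stock: 53 - 21 = 32. total_sold = 52
  Event 8 (sale 18): sell min(18,32)=18. stock: 32 - 18 = 14. total_sold = 70
  Event 9 (adjust +3): 14 + 3 = 17
  Event 10 (sale 17): sell min(17,17)=17. stock: 17 - 17 = 0. total_sold = 87
Final: stock = 0, total_sold = 87

Answer: 87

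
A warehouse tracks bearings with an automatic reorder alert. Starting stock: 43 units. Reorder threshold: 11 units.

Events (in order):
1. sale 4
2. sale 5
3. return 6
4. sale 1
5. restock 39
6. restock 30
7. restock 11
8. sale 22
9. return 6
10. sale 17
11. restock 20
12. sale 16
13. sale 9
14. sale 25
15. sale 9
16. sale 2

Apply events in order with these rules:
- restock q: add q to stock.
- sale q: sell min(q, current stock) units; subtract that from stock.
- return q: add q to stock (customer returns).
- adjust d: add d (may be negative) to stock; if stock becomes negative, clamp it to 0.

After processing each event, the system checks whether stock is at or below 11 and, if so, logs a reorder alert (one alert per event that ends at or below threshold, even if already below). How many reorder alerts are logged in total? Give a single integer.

Processing events:
Start: stock = 43
  Event 1 (sale 4): sell min(4,43)=4. stock: 43 - 4 = 39. total_sold = 4
  Event 2 (sale 5): sell min(5,39)=5. stock: 39 - 5 = 34. total_sold = 9
  Event 3 (return 6): 34 + 6 = 40
  Event 4 (sale 1): sell min(1,40)=1. stock: 40 - 1 = 39. total_sold = 10
  Event 5 (restock 39): 39 + 39 = 78
  Event 6 (restock 30): 78 + 30 = 108
  Event 7 (restock 11): 108 + 11 = 119
  Event 8 (sale 22): sell min(22,119)=22. stock: 119 - 22 = 97. total_sold = 32
  Event 9 (return 6): 97 + 6 = 103
  Event 10 (sale 17): sell min(17,103)=17. stock: 103 - 17 = 86. total_sold = 49
  Event 11 (restock 20): 86 + 20 = 106
  Event 12 (sale 16): sell min(16,106)=16. stock: 106 - 16 = 90. total_sold = 65
  Event 13 (sale 9): sell min(9,90)=9. stock: 90 - 9 = 81. total_sold = 74
  Event 14 (sale 25): sell min(25,81)=25. stock: 81 - 25 = 56. total_sold = 99
  Event 15 (sale 9): sell min(9,56)=9. stock: 56 - 9 = 47. total_sold = 108
  Event 16 (sale 2): sell min(2,47)=2. stock: 47 - 2 = 45. total_sold = 110
Final: stock = 45, total_sold = 110

Checking against threshold 11:
  After event 1: stock=39 > 11
  After event 2: stock=34 > 11
  After event 3: stock=40 > 11
  After event 4: stock=39 > 11
  After event 5: stock=78 > 11
  After event 6: stock=108 > 11
  After event 7: stock=119 > 11
  After event 8: stock=97 > 11
  After event 9: stock=103 > 11
  After event 10: stock=86 > 11
  After event 11: stock=106 > 11
  After event 12: stock=90 > 11
  After event 13: stock=81 > 11
  After event 14: stock=56 > 11
  After event 15: stock=47 > 11
  After event 16: stock=45 > 11
Alert events: []. Count = 0

Answer: 0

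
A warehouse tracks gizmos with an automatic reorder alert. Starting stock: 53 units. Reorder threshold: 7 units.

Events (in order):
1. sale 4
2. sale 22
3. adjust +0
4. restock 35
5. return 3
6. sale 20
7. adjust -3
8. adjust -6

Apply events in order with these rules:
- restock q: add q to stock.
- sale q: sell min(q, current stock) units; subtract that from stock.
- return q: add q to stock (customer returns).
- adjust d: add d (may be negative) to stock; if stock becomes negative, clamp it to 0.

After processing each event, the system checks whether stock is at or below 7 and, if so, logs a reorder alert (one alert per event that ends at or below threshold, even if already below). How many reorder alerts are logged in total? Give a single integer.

Answer: 0

Derivation:
Processing events:
Start: stock = 53
  Event 1 (sale 4): sell min(4,53)=4. stock: 53 - 4 = 49. total_sold = 4
  Event 2 (sale 22): sell min(22,49)=22. stock: 49 - 22 = 27. total_sold = 26
  Event 3 (adjust +0): 27 + 0 = 27
  Event 4 (restock 35): 27 + 35 = 62
  Event 5 (return 3): 62 + 3 = 65
  Event 6 (sale 20): sell min(20,65)=20. stock: 65 - 20 = 45. total_sold = 46
  Event 7 (adjust -3): 45 + -3 = 42
  Event 8 (adjust -6): 42 + -6 = 36
Final: stock = 36, total_sold = 46

Checking against threshold 7:
  After event 1: stock=49 > 7
  After event 2: stock=27 > 7
  After event 3: stock=27 > 7
  After event 4: stock=62 > 7
  After event 5: stock=65 > 7
  After event 6: stock=45 > 7
  After event 7: stock=42 > 7
  After event 8: stock=36 > 7
Alert events: []. Count = 0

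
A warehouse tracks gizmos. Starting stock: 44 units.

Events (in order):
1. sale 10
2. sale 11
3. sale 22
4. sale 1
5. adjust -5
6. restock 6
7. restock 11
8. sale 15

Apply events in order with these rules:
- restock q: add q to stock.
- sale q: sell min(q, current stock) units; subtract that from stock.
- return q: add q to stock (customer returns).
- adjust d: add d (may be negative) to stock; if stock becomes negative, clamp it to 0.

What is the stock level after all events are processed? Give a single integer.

Processing events:
Start: stock = 44
  Event 1 (sale 10): sell min(10,44)=10. stock: 44 - 10 = 34. total_sold = 10
  Event 2 (sale 11): sell min(11,34)=11. stock: 34 - 11 = 23. total_sold = 21
  Event 3 (sale 22): sell min(22,23)=22. stock: 23 - 22 = 1. total_sold = 43
  Event 4 (sale 1): sell min(1,1)=1. stock: 1 - 1 = 0. total_sold = 44
  Event 5 (adjust -5): 0 + -5 = 0 (clamped to 0)
  Event 6 (restock 6): 0 + 6 = 6
  Event 7 (restock 11): 6 + 11 = 17
  Event 8 (sale 15): sell min(15,17)=15. stock: 17 - 15 = 2. total_sold = 59
Final: stock = 2, total_sold = 59

Answer: 2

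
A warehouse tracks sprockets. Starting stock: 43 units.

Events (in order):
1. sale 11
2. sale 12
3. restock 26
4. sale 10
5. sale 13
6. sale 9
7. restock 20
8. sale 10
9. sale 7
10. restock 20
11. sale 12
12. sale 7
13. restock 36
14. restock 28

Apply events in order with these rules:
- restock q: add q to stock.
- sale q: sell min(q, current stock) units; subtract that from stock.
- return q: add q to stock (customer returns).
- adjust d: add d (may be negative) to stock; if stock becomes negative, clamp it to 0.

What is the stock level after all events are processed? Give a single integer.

Processing events:
Start: stock = 43
  Event 1 (sale 11): sell min(11,43)=11. stock: 43 - 11 = 32. total_sold = 11
  Event 2 (sale 12): sell min(12,32)=12. stock: 32 - 12 = 20. total_sold = 23
  Event 3 (restock 26): 20 + 26 = 46
  Event 4 (sale 10): sell min(10,46)=10. stock: 46 - 10 = 36. total_sold = 33
  Event 5 (sale 13): sell min(13,36)=13. stock: 36 - 13 = 23. total_sold = 46
  Event 6 (sale 9): sell min(9,23)=9. stock: 23 - 9 = 14. total_sold = 55
  Event 7 (restock 20): 14 + 20 = 34
  Event 8 (sale 10): sell min(10,34)=10. stock: 34 - 10 = 24. total_sold = 65
  Event 9 (sale 7): sell min(7,24)=7. stock: 24 - 7 = 17. total_sold = 72
  Event 10 (restock 20): 17 + 20 = 37
  Event 11 (sale 12): sell min(12,37)=12. stock: 37 - 12 = 25. total_sold = 84
  Event 12 (sale 7): sell min(7,25)=7. stock: 25 - 7 = 18. total_sold = 91
  Event 13 (restock 36): 18 + 36 = 54
  Event 14 (restock 28): 54 + 28 = 82
Final: stock = 82, total_sold = 91

Answer: 82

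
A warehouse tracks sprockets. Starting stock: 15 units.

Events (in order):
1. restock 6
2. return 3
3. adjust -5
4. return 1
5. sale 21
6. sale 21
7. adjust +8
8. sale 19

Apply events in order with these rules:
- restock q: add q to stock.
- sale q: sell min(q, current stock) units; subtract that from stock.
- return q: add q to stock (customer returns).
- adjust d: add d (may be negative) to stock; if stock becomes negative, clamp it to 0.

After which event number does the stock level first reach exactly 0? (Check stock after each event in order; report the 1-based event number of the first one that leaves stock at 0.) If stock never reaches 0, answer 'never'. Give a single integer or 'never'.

Answer: 5

Derivation:
Processing events:
Start: stock = 15
  Event 1 (restock 6): 15 + 6 = 21
  Event 2 (return 3): 21 + 3 = 24
  Event 3 (adjust -5): 24 + -5 = 19
  Event 4 (return 1): 19 + 1 = 20
  Event 5 (sale 21): sell min(21,20)=20. stock: 20 - 20 = 0. total_sold = 20
  Event 6 (sale 21): sell min(21,0)=0. stock: 0 - 0 = 0. total_sold = 20
  Event 7 (adjust +8): 0 + 8 = 8
  Event 8 (sale 19): sell min(19,8)=8. stock: 8 - 8 = 0. total_sold = 28
Final: stock = 0, total_sold = 28

First zero at event 5.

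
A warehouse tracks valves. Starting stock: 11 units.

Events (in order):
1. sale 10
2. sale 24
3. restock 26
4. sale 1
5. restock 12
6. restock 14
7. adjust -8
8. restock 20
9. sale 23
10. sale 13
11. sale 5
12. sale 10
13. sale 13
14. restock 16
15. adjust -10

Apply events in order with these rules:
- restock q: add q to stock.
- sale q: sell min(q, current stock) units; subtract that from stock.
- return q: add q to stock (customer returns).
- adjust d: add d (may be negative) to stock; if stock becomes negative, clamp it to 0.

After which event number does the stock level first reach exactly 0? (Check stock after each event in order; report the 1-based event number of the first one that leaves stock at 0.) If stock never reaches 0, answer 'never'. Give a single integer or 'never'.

Answer: 2

Derivation:
Processing events:
Start: stock = 11
  Event 1 (sale 10): sell min(10,11)=10. stock: 11 - 10 = 1. total_sold = 10
  Event 2 (sale 24): sell min(24,1)=1. stock: 1 - 1 = 0. total_sold = 11
  Event 3 (restock 26): 0 + 26 = 26
  Event 4 (sale 1): sell min(1,26)=1. stock: 26 - 1 = 25. total_sold = 12
  Event 5 (restock 12): 25 + 12 = 37
  Event 6 (restock 14): 37 + 14 = 51
  Event 7 (adjust -8): 51 + -8 = 43
  Event 8 (restock 20): 43 + 20 = 63
  Event 9 (sale 23): sell min(23,63)=23. stock: 63 - 23 = 40. total_sold = 35
  Event 10 (sale 13): sell min(13,40)=13. stock: 40 - 13 = 27. total_sold = 48
  Event 11 (sale 5): sell min(5,27)=5. stock: 27 - 5 = 22. total_sold = 53
  Event 12 (sale 10): sell min(10,22)=10. stock: 22 - 10 = 12. total_sold = 63
  Event 13 (sale 13): sell min(13,12)=12. stock: 12 - 12 = 0. total_sold = 75
  Event 14 (restock 16): 0 + 16 = 16
  Event 15 (adjust -10): 16 + -10 = 6
Final: stock = 6, total_sold = 75

First zero at event 2.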